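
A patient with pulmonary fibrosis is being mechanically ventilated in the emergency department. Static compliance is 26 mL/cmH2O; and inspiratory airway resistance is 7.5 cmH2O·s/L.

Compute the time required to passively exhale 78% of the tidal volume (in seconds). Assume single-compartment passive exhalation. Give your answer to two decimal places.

τ = R × C = 7.5 × 26 mL/cmH2O = 7.5 × 0.026 L/cmH2O = 0.195 s.
Exhaled fraction f = 1 − e^(−t/τ) → t = −τ·ln(1 − f) = −0.195·ln(0.22) = 0.2953 s.

0.30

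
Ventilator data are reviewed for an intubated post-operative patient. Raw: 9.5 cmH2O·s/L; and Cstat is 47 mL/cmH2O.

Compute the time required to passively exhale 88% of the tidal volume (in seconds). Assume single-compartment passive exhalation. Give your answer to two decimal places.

0.95

τ = R × C = 9.5 × 47 mL/cmH2O = 9.5 × 0.047 L/cmH2O = 0.4465 s.
Exhaled fraction f = 1 − e^(−t/τ) → t = −τ·ln(1 − f) = −0.4465·ln(0.12) = 0.9467 s.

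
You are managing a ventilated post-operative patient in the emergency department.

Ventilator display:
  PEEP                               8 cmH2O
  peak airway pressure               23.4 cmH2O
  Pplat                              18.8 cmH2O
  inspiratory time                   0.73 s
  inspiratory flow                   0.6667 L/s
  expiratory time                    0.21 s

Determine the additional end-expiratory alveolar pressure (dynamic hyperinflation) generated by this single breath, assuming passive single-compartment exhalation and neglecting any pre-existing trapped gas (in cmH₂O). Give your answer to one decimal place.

Vt = flow × Ti = 0.6667 L/s × 0.73 s × 1000 mL/L = 486.69 mL.
R = (PIP − Pplat)/V̇ = (23.4 − 18.8) / 0.6667 = 4.6/0.6667 = 6.9 cmH2O·s/L.
C = Vt/(Pplat − PEEP) = 486.69 / (18.8 − 8) = 486.69/10.8 = 45.064 mL/cmH2O.
τ = R × C = 6.9 × 0.04506 L/cmH2O = 0.3109 s.
Fraction remaining = e^(−Te/τ) = e^(−0.21/0.3109) = 0.5089; trapped volume = 486.69 × 0.5089 = 247.68 mL.
Additional alveolar pressure from trapping ≈ V_trapped / C = 247.68 / 45.064 = 5.496 cmH2O.

5.5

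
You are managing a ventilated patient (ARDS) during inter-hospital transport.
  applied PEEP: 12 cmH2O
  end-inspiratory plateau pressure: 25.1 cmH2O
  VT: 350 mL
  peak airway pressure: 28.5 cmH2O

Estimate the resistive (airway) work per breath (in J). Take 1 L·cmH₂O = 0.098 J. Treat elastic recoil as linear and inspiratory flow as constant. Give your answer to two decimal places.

With constant inspiratory flow the resistive pressure is constant at PIP − Pplat = 28.5 − 25.1 = 3.4 cmH2O, so resistive work = 3.4 × 0.350 = 1.19 L·cmH2O.
× 0.098 J/(L·cmH2O) → 0.1166 J.

0.12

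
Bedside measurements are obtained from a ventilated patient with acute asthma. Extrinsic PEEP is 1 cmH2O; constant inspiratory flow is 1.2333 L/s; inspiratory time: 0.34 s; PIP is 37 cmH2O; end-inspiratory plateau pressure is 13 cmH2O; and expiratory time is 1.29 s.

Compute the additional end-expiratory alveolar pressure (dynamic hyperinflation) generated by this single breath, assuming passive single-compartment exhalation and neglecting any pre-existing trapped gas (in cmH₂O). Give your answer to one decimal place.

Vt = flow × Ti = 1.2333 L/s × 0.34 s × 1000 mL/L = 419.32 mL.
R = (PIP − Pplat)/V̇ = (37 − 13) / 1.2333 = 24.0/1.2333 = 19.46 cmH2O·s/L.
C = Vt/(Pplat − PEEP) = 419.32 / (13 − 1) = 419.32/12.0 = 34.943 mL/cmH2O.
τ = R × C = 19.46 × 0.03494 L/cmH2O = 0.6799 s.
Fraction remaining = e^(−Te/τ) = e^(−1.29/0.6799) = 0.15; trapped volume = 419.32 × 0.15 = 62.898 mL.
Additional alveolar pressure from trapping ≈ V_trapped / C = 62.898 / 34.943 = 1.8 cmH2O.

1.8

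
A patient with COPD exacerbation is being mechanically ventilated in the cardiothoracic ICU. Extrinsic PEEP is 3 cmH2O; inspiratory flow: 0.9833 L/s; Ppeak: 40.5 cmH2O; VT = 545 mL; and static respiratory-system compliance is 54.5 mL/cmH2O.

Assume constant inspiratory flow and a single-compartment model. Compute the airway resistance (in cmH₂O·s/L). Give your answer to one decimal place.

Equation of motion (constant flow): PIP = Vt/C + R·V̇ + PEEP.
R·V̇ = PIP − Vt/C − PEEP = 40.5 − 545/54.5 − 3 = 40.5 − 10.0 − 3 = 27.5 cmH2O.
R = 27.5 / 0.9833 = 27.967 cmH2O·s/L.

28.0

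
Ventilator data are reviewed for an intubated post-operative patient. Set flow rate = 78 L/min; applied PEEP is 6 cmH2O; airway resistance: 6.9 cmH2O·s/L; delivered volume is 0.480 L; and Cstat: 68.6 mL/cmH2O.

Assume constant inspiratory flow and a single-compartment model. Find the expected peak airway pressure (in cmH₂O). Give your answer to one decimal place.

22.0

Flow: 78 L/min ÷ 60 = 1.3 L/s.
Equation of motion (constant flow): PIP = Vt/C + R·V̇ + PEEP.
PIP = 480/68.6 + 6.9×1.3 + 6 = 6.997 + 8.97 + 6 = 21.967 cmH2O.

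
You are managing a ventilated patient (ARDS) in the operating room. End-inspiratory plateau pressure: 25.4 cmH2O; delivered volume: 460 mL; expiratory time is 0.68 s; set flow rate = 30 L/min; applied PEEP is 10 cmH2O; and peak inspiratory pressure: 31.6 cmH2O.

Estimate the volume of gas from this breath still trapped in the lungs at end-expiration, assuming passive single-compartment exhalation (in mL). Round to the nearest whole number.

73

Flow: 30 L/min ÷ 60 = 0.5 L/s.
R = (PIP − Pplat)/V̇ = (31.6 − 25.4) / 0.5 = 6.2/0.5 = 12.4 cmH2O·s/L.
C = Vt/(Pplat − PEEP) = 460.0 / (25.4 − 10) = 460.0/15.4 = 29.87 mL/cmH2O.
τ = R × C = 12.4 × 0.02987 L/cmH2O = 0.3704 s.
Fraction remaining = e^(−Te/τ) = e^(−0.68/0.3704) = 0.1595.
Trapped volume = 460.0 × 0.1595 = 73.37 mL.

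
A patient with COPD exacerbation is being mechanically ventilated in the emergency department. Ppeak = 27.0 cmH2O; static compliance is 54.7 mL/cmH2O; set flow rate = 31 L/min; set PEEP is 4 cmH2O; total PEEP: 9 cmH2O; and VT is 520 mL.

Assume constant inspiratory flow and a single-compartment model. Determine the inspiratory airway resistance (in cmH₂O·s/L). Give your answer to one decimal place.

16.4

Flow: 31 L/min ÷ 60 = 0.5167 L/s.
Total PEEP = 9 cmH2O (set 4 + intrinsic 5); this is the baseline alveolar pressure.
Equation of motion (constant flow): PIP = Vt/C + R·V̇ + PEEP.
R·V̇ = PIP − Vt/C − PEEP = 27.0 − 520/54.7 − 9 = 27.0 − 9.506 − 9 = 8.494 cmH2O.
R = 8.494 / 0.5167 = 16.439 cmH2O·s/L.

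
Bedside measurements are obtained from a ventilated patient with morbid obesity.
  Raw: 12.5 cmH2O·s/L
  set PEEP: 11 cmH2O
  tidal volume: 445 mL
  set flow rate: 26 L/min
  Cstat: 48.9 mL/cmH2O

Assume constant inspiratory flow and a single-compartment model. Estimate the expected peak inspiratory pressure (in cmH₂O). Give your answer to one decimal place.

25.5

Flow: 26 L/min ÷ 60 = 0.4333 L/s.
Equation of motion (constant flow): PIP = Vt/C + R·V̇ + PEEP.
PIP = 445/48.9 + 12.5×0.4333 + 11 = 9.1 + 5.416 + 11 = 25.516 cmH2O.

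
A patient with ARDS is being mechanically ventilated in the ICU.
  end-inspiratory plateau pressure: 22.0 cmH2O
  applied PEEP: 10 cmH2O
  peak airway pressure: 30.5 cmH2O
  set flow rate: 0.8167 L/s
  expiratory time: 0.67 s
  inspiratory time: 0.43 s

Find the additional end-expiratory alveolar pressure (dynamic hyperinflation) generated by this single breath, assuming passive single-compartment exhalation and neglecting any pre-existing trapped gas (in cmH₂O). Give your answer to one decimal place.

Vt = flow × Ti = 0.8167 L/s × 0.43 s × 1000 mL/L = 351.18 mL.
R = (PIP − Pplat)/V̇ = (30.5 − 22.0) / 0.8167 = 8.5/0.8167 = 10.408 cmH2O·s/L.
C = Vt/(Pplat − PEEP) = 351.18 / (22.0 − 10) = 351.18/12.0 = 29.265 mL/cmH2O.
τ = R × C = 10.408 × 0.02927 L/cmH2O = 0.3046 s.
Fraction remaining = e^(−Te/τ) = e^(−0.67/0.3046) = 0.1108; trapped volume = 351.18 × 0.1108 = 38.911 mL.
Additional alveolar pressure from trapping ≈ V_trapped / C = 38.911 / 29.265 = 1.33 cmH2O.

1.3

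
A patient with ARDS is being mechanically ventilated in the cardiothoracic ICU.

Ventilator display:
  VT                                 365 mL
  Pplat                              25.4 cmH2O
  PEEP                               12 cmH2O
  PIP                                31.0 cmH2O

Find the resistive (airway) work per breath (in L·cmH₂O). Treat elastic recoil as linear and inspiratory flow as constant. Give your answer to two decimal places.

2.04

With constant inspiratory flow the resistive pressure is constant at PIP − Pplat = 31.0 − 25.4 = 5.6 cmH2O, so resistive work = 5.6 × 0.365 = 2.044 L·cmH2O.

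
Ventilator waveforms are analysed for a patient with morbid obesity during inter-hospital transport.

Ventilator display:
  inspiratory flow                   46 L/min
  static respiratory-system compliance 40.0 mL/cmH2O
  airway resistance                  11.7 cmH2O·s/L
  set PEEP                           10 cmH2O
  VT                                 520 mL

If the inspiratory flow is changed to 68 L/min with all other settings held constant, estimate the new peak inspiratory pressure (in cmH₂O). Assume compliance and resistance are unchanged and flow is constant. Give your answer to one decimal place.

36.3

Flow: 46 L/min ÷ 60 = 0.7667 L/s.
New flow: 68 L/min ÷ 60 = 1.1333 L/s.
PIP = Vt/C + R·V̇ + PEEP (constant-flow equation of motion).
Only the resistive term changes: ΔPIP = R × ΔV̇ = 11.7 × (1.1333 − 0.7667) = 11.7 × 0.3666 = 4.289 cmH2O.
Original PIP = 520/40.0 + 11.7×0.7667 + 10 = 31.97 cmH2O; new PIP = 31.97 + (4.289) = 36.259 cmH2O.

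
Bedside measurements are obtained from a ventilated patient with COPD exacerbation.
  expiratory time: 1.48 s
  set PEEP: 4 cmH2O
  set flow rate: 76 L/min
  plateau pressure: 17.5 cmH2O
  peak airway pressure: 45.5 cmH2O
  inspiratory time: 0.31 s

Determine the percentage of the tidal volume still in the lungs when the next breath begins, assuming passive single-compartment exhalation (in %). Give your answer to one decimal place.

10.0

Flow: 76 L/min ÷ 60 = 1.2667 L/s.
Vt = flow × Ti = 1.2667 L/s × 0.31 s × 1000 mL/L = 392.68 mL.
R = (PIP − Pplat)/V̇ = (45.5 − 17.5) / 1.2667 = 28.0/1.2667 = 22.105 cmH2O·s/L.
C = Vt/(Pplat − PEEP) = 392.68 / (17.5 − 4) = 392.68/13.5 = 29.087 mL/cmH2O.
τ = R × C = 22.105 × 0.02909 L/cmH2O = 0.643 s.
Fraction remaining at end-expiration = e^(−Te/τ) = e^(−1.48/0.643) = 0.1001 → 10.01%.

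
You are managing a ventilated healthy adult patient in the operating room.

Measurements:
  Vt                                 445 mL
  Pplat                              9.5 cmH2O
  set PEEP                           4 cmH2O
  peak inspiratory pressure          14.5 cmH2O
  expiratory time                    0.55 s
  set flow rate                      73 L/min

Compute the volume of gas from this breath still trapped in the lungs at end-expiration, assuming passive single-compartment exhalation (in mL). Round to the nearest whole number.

Flow: 73 L/min ÷ 60 = 1.2167 L/s.
R = (PIP − Pplat)/V̇ = (14.5 − 9.5) / 1.2167 = 5.0/1.2167 = 4.109 cmH2O·s/L.
C = Vt/(Pplat − PEEP) = 445.0 / (9.5 − 4) = 445.0/5.5 = 80.909 mL/cmH2O.
τ = R × C = 4.109 × 0.08091 L/cmH2O = 0.3325 s.
Fraction remaining = e^(−Te/τ) = e^(−0.55/0.3325) = 0.1913.
Trapped volume = 445.0 × 0.1913 = 85.129 mL.

85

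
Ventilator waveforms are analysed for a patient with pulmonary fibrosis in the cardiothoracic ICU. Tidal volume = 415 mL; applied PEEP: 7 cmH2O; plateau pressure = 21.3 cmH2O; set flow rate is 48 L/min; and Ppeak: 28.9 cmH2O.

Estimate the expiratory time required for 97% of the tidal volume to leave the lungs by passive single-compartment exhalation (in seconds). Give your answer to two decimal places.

0.97

Flow: 48 L/min ÷ 60 = 0.8 L/s.
R = (PIP − Pplat)/V̇ = (28.9 − 21.3) / 0.8 = 7.6/0.8 = 9.5 cmH2O·s/L.
C = Vt/(Pplat − PEEP) = 415.0 / (21.3 − 7) = 415.0/14.3 = 29.021 mL/cmH2O.
τ = R × C = 9.5 × 0.02902 L/cmH2O = 0.2757 s.
t = −τ·ln(1 − 0.97) = −0.2757·ln(0.03) = 0.9668 s.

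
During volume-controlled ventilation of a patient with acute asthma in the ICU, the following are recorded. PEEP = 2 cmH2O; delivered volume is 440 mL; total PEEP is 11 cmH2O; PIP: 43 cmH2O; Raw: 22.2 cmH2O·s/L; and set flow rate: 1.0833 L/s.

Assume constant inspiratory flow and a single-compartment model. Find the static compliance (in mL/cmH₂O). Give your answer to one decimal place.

Total PEEP = 11 cmH2O (set 2 + intrinsic 9); this is the baseline alveolar pressure.
Equation of motion (constant flow): PIP = Vt/C + R·V̇ + PEEP.
Vt/C = PIP − R·V̇ − PEEP = 43 − 22.2×1.0833 − 11 = 43 − 24.049 − 11 = 7.951 cmH2O.
C = Vt / 7.951 = 440 / 7.951 = 55.339 mL/cmH2O.

55.3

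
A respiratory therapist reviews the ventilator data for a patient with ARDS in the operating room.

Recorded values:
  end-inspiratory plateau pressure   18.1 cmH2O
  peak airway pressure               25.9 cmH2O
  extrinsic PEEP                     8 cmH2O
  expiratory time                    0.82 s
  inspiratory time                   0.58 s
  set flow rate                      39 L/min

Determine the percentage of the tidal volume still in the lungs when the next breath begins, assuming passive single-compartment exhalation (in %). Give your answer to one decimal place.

Flow: 39 L/min ÷ 60 = 0.65 L/s.
Vt = flow × Ti = 0.65 L/s × 0.58 s × 1000 mL/L = 377.0 mL.
R = (PIP − Pplat)/V̇ = (25.9 − 18.1) / 0.65 = 7.8/0.65 = 12.0 cmH2O·s/L.
C = Vt/(Pplat − PEEP) = 377.0 / (18.1 − 8) = 377.0/10.1 = 37.327 mL/cmH2O.
τ = R × C = 12.0 × 0.03733 L/cmH2O = 0.448 s.
Fraction remaining at end-expiration = e^(−Te/τ) = e^(−0.82/0.448) = 0.1604 → 16.04%.

16.0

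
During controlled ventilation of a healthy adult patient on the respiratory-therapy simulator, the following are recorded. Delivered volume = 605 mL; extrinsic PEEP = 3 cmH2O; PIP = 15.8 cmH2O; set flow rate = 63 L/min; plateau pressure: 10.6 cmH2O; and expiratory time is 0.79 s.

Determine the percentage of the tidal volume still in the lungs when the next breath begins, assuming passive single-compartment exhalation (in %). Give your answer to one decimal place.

Flow: 63 L/min ÷ 60 = 1.05 L/s.
R = (PIP − Pplat)/V̇ = (15.8 − 10.6) / 1.05 = 5.2/1.05 = 4.952 cmH2O·s/L.
C = Vt/(Pplat − PEEP) = 605.0 / (10.6 − 3) = 605.0/7.6 = 79.605 mL/cmH2O.
τ = R × C = 4.952 × 0.07961 L/cmH2O = 0.3942 s.
Fraction remaining at end-expiration = e^(−Te/τ) = e^(−0.79/0.3942) = 0.1348 → 13.48%.

13.5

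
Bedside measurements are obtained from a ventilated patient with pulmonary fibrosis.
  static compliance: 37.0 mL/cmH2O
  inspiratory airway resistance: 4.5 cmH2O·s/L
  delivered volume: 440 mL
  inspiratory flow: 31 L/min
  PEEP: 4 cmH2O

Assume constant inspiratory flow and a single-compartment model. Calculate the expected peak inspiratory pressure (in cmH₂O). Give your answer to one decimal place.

18.2

Flow: 31 L/min ÷ 60 = 0.5167 L/s.
Equation of motion (constant flow): PIP = Vt/C + R·V̇ + PEEP.
PIP = 440/37.0 + 4.5×0.5167 + 4 = 11.892 + 2.325 + 4 = 18.217 cmH2O.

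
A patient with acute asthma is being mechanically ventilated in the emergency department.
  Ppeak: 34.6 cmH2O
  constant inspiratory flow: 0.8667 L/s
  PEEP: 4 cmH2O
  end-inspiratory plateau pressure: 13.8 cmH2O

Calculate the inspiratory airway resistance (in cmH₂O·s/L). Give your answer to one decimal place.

24.0

Raw = (PIP − Pplat) / flow = (34.6 − 13.8) / 0.8667 = 20.8 / 0.8667 = 23.999 cmH2O·s/L.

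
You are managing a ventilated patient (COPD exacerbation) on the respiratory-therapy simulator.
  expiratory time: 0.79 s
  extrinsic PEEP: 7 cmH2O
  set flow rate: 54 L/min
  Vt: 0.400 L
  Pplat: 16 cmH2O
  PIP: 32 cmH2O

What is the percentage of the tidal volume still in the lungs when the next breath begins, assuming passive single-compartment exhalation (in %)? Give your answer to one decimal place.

Flow: 54 L/min ÷ 60 = 0.9 L/s.
R = (PIP − Pplat)/V̇ = (32 − 16) / 0.9 = 16.0/0.9 = 17.778 cmH2O·s/L.
C = Vt/(Pplat − PEEP) = 400.0 / (16 − 7) = 400.0/9.0 = 44.444 mL/cmH2O.
τ = R × C = 17.778 × 0.04444 L/cmH2O = 0.7901 s.
Fraction remaining at end-expiration = e^(−Te/τ) = e^(−0.79/0.7901) = 0.3679 → 36.79%.

36.8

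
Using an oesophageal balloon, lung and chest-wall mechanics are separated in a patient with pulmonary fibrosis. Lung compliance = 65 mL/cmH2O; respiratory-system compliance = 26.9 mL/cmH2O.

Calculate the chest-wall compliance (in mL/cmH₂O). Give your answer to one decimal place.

45.9

1/Ccw = 1/Crs − 1/CL.
1/Ccw = 1/26.9 − 1/65 = 0.02179.
Ccw = 45.893 mL/cmH2O.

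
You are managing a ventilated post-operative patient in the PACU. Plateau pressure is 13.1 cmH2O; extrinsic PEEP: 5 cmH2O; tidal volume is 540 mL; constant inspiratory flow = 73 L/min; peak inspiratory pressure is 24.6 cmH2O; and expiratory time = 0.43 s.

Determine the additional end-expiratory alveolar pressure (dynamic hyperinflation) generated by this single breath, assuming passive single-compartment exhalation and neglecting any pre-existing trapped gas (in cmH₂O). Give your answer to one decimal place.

4.1

Flow: 73 L/min ÷ 60 = 1.2167 L/s.
R = (PIP − Pplat)/V̇ = (24.6 − 13.1) / 1.2167 = 11.5/1.2167 = 9.452 cmH2O·s/L.
C = Vt/(Pplat − PEEP) = 540.0 / (13.1 − 5) = 540.0/8.1 = 66.667 mL/cmH2O.
τ = R × C = 9.452 × 0.06667 L/cmH2O = 0.6302 s.
Fraction remaining = e^(−Te/τ) = e^(−0.43/0.6302) = 0.5054; trapped volume = 540.0 × 0.5054 = 272.92 mL.
Additional alveolar pressure from trapping ≈ V_trapped / C = 272.92 / 66.667 = 4.094 cmH2O.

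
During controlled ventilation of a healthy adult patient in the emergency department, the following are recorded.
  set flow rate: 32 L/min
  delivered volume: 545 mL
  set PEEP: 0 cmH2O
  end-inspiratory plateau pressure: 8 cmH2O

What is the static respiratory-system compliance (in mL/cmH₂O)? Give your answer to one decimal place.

Cstat = Vt / (Pplat − PEEP) = 545 / (8 − 0) = 545 / 8.0 = 68.125 mL/cmH2O.

68.1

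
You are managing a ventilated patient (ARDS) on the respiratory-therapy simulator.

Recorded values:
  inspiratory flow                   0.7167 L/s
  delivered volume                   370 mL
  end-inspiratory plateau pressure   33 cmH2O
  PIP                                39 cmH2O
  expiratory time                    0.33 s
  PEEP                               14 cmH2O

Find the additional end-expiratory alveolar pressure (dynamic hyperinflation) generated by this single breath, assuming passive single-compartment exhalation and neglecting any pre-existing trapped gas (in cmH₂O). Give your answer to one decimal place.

R = (PIP − Pplat)/V̇ = (39 − 33) / 0.7167 = 6.0/0.7167 = 8.372 cmH2O·s/L.
C = Vt/(Pplat − PEEP) = 370.0 / (33 − 14) = 370.0/19.0 = 19.474 mL/cmH2O.
τ = R × C = 8.372 × 0.01947 L/cmH2O = 0.163 s.
Fraction remaining = e^(−Te/τ) = e^(−0.33/0.163) = 0.1321; trapped volume = 370.0 × 0.1321 = 48.877 mL.
Additional alveolar pressure from trapping ≈ V_trapped / C = 48.877 / 19.474 = 2.51 cmH2O.

2.5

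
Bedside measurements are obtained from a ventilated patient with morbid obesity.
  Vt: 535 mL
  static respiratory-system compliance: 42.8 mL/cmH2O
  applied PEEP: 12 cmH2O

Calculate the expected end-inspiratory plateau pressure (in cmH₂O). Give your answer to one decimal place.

Pplat = PEEP + Vt / Cstat = 12 + 535 / 42.8 = 12 + 12.5 = 24.5 cmH2O.

24.5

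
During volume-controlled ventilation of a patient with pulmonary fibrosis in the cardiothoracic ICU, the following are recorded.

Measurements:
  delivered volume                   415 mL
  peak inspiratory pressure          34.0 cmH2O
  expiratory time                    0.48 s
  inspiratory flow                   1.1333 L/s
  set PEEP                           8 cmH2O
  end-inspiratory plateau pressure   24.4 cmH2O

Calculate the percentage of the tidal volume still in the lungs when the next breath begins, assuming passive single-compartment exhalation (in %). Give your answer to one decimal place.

10.7

R = (PIP − Pplat)/V̇ = (34.0 − 24.4) / 1.1333 = 9.6/1.1333 = 8.471 cmH2O·s/L.
C = Vt/(Pplat − PEEP) = 415.0 / (24.4 − 8) = 415.0/16.4 = 25.305 mL/cmH2O.
τ = R × C = 8.471 × 0.02531 L/cmH2O = 0.2144 s.
Fraction remaining at end-expiration = e^(−Te/τ) = e^(−0.48/0.2144) = 0.1066 → 10.66%.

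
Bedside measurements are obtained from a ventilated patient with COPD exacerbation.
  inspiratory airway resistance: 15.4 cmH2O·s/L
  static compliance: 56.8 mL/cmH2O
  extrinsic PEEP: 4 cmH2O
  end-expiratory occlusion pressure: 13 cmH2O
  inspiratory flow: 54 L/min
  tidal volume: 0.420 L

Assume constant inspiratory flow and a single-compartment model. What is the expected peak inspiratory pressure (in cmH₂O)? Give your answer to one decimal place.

34.3

Flow: 54 L/min ÷ 60 = 0.9 L/s.
Total PEEP = 13 cmH2O (set 4 + intrinsic 9); this is the baseline alveolar pressure.
Equation of motion (constant flow): PIP = Vt/C + R·V̇ + PEEP.
PIP = 420/56.8 + 15.4×0.9 + 13 = 7.394 + 13.86 + 13 = 34.254 cmH2O.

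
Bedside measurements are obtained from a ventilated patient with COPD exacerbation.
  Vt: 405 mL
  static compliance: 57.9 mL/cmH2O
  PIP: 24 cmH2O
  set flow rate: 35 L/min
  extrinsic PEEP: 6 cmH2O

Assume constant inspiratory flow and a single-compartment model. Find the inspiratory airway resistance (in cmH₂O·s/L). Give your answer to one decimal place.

Flow: 35 L/min ÷ 60 = 0.5833 L/s.
Equation of motion (constant flow): PIP = Vt/C + R·V̇ + PEEP.
R·V̇ = PIP − Vt/C − PEEP = 24 − 405/57.9 − 6 = 24 − 6.995 − 6 = 11.005 cmH2O.
R = 11.005 / 0.5833 = 18.867 cmH2O·s/L.

18.9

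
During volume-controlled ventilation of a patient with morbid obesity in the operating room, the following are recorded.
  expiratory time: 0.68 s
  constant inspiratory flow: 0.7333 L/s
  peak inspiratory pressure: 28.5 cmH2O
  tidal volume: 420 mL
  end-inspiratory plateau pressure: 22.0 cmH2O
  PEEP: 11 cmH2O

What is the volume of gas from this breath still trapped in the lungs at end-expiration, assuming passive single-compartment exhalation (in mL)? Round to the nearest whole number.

56

R = (PIP − Pplat)/V̇ = (28.5 − 22.0) / 0.7333 = 6.5/0.7333 = 8.864 cmH2O·s/L.
C = Vt/(Pplat − PEEP) = 420.0 / (22.0 − 11) = 420.0/11.0 = 38.182 mL/cmH2O.
τ = R × C = 8.864 × 0.03818 L/cmH2O = 0.3384 s.
Fraction remaining = e^(−Te/τ) = e^(−0.68/0.3384) = 0.1341.
Trapped volume = 420.0 × 0.1341 = 56.322 mL.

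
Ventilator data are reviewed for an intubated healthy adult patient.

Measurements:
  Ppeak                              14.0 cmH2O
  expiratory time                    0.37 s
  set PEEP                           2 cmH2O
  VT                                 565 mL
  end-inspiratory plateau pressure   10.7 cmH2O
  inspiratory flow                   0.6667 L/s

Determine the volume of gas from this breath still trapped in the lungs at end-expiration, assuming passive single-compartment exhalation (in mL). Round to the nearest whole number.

R = (PIP − Pplat)/V̇ = (14.0 − 10.7) / 0.6667 = 3.3/0.6667 = 4.95 cmH2O·s/L.
C = Vt/(Pplat − PEEP) = 565.0 / (10.7 − 2) = 565.0/8.7 = 64.943 mL/cmH2O.
τ = R × C = 4.95 × 0.06494 L/cmH2O = 0.3215 s.
Fraction remaining = e^(−Te/τ) = e^(−0.37/0.3215) = 0.3164.
Trapped volume = 565.0 × 0.3164 = 178.77 mL.

179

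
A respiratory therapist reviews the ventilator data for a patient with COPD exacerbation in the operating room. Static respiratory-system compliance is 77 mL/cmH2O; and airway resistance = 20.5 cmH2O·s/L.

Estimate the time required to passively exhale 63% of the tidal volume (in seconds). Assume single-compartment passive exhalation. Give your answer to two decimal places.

τ = R × C = 20.5 × 77 mL/cmH2O = 20.5 × 0.077 L/cmH2O = 1.579 s.
Exhaled fraction f = 1 − e^(−t/τ) → t = −τ·ln(1 − f) = −1.579·ln(0.37) = 1.57 s.

1.57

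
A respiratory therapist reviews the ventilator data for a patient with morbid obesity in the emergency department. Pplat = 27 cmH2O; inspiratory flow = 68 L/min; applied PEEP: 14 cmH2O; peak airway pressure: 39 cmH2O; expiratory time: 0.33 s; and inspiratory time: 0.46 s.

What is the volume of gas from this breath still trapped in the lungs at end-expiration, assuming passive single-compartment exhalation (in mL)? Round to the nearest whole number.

240

Flow: 68 L/min ÷ 60 = 1.1333 L/s.
Vt = flow × Ti = 1.1333 L/s × 0.46 s × 1000 mL/L = 521.32 mL.
R = (PIP − Pplat)/V̇ = (39 − 27) / 1.1333 = 12.0/1.1333 = 10.589 cmH2O·s/L.
C = Vt/(Pplat − PEEP) = 521.32 / (27 − 14) = 521.32/13.0 = 40.102 mL/cmH2O.
τ = R × C = 10.589 × 0.0401 L/cmH2O = 0.4246 s.
Fraction remaining = e^(−Te/τ) = e^(−0.33/0.4246) = 0.4597.
Trapped volume = 521.32 × 0.4597 = 239.65 mL.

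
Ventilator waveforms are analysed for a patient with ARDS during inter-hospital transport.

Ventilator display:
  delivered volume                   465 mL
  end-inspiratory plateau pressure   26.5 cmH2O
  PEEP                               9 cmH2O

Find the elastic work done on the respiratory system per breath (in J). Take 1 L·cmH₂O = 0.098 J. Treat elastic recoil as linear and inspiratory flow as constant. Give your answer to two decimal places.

0.40

Elastic work ≈ ½ × (Pplat − PEEP) × Vt = 0.5 × (26.5 − 9) × 0.465 L = 0.5 × 17.5 × 0.465 = 4.069 L·cmH2O.
× 0.098 J/(L·cmH2O) → 0.3988 J.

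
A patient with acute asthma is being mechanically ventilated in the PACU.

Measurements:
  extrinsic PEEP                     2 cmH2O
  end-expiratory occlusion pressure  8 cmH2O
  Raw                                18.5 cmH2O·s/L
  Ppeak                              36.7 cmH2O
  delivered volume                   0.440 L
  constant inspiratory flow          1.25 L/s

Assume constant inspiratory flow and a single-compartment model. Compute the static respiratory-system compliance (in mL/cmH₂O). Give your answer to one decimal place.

78.9

Total PEEP = 8 cmH2O (set 2 + intrinsic 6); this is the baseline alveolar pressure.
Equation of motion (constant flow): PIP = Vt/C + R·V̇ + PEEP.
Vt/C = PIP − R·V̇ − PEEP = 36.7 − 18.5×1.25 − 8 = 36.7 − 23.125 − 8 = 5.575 cmH2O.
C = Vt / 5.575 = 440 / 5.575 = 78.924 mL/cmH2O.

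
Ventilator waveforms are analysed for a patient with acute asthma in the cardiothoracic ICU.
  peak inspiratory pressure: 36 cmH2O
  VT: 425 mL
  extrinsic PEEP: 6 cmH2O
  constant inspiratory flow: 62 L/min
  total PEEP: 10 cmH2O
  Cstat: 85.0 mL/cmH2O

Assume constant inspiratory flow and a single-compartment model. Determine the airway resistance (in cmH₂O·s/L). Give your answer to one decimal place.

Flow: 62 L/min ÷ 60 = 1.0333 L/s.
Total PEEP = 10 cmH2O (set 6 + intrinsic 4); this is the baseline alveolar pressure.
Equation of motion (constant flow): PIP = Vt/C + R·V̇ + PEEP.
R·V̇ = PIP − Vt/C − PEEP = 36 − 425/85.0 − 10 = 36 − 5.0 − 10 = 21.0 cmH2O.
R = 21.0 / 1.0333 = 20.323 cmH2O·s/L.

20.3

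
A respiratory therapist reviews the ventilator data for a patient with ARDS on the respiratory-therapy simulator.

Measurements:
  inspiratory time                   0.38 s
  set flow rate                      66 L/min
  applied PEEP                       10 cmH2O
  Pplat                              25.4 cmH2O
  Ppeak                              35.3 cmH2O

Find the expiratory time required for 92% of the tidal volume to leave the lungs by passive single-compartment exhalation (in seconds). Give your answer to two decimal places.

Flow: 66 L/min ÷ 60 = 1.1 L/s.
Vt = flow × Ti = 1.1 L/s × 0.38 s × 1000 mL/L = 418.0 mL.
R = (PIP − Pplat)/V̇ = (35.3 − 25.4) / 1.1 = 9.9/1.1 = 9.0 cmH2O·s/L.
C = Vt/(Pplat − PEEP) = 418.0 / (25.4 − 10) = 418.0/15.4 = 27.143 mL/cmH2O.
τ = R × C = 9.0 × 0.02714 L/cmH2O = 0.2443 s.
t = −τ·ln(1 − 0.92) = −0.2443·ln(0.08) = 0.617 s.

0.62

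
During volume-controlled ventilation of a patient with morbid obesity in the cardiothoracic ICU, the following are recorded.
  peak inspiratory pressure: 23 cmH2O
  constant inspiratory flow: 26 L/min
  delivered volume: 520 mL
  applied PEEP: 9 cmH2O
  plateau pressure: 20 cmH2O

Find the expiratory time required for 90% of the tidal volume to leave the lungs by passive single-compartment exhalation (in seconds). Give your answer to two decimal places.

Flow: 26 L/min ÷ 60 = 0.4333 L/s.
R = (PIP − Pplat)/V̇ = (23 − 20) / 0.4333 = 3.0/0.4333 = 6.924 cmH2O·s/L.
C = Vt/(Pplat − PEEP) = 520.0 / (20 − 9) = 520.0/11.0 = 47.273 mL/cmH2O.
τ = R × C = 6.924 × 0.04727 L/cmH2O = 0.3273 s.
t = −τ·ln(1 − 0.90) = −0.3273·ln(0.1) = 0.7536 s.

0.75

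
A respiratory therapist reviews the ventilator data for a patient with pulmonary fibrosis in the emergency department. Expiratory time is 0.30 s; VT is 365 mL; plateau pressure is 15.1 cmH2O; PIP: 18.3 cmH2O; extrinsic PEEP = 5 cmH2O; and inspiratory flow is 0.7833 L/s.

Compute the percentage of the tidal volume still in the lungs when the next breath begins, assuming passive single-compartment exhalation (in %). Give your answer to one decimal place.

13.1

R = (PIP − Pplat)/V̇ = (18.3 − 15.1) / 0.7833 = 3.2/0.7833 = 4.085 cmH2O·s/L.
C = Vt/(Pplat − PEEP) = 365.0 / (15.1 − 5) = 365.0/10.1 = 36.139 mL/cmH2O.
τ = R × C = 4.085 × 0.03614 L/cmH2O = 0.1476 s.
Fraction remaining at end-expiration = e^(−Te/τ) = e^(−0.30/0.1476) = 0.131 → 13.1%.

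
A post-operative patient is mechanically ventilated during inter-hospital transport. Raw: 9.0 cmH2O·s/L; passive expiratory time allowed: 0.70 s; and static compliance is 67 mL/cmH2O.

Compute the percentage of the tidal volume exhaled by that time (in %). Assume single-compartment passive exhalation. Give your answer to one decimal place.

τ = R × C = 9.0 × 67 mL/cmH2O = 9.0 × 0.067 L/cmH2O = 0.603 s.
Passive exhalation: V(t)/V₀ = e^(−t/τ) = e^(−0.70/0.603) = 0.3132.
Fraction exhaled = 1 − 0.3132 = 0.6868 → 68.68%.

68.7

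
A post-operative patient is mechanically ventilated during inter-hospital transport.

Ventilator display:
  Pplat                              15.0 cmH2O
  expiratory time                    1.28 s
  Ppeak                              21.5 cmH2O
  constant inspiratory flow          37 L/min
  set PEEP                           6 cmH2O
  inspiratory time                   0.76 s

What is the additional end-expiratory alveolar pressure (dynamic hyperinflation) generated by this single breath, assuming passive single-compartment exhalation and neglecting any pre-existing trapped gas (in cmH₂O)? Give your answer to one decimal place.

0.9

Flow: 37 L/min ÷ 60 = 0.6167 L/s.
Vt = flow × Ti = 0.6167 L/s × 0.76 s × 1000 mL/L = 468.69 mL.
R = (PIP − Pplat)/V̇ = (21.5 − 15.0) / 0.6167 = 6.5/0.6167 = 10.54 cmH2O·s/L.
C = Vt/(Pplat − PEEP) = 468.69 / (15.0 − 6) = 468.69/9.0 = 52.077 mL/cmH2O.
τ = R × C = 10.54 × 0.05208 L/cmH2O = 0.5489 s.
Fraction remaining = e^(−Te/τ) = e^(−1.28/0.5489) = 0.09711; trapped volume = 468.69 × 0.09711 = 45.514 mL.
Additional alveolar pressure from trapping ≈ V_trapped / C = 45.514 / 52.077 = 0.874 cmH2O.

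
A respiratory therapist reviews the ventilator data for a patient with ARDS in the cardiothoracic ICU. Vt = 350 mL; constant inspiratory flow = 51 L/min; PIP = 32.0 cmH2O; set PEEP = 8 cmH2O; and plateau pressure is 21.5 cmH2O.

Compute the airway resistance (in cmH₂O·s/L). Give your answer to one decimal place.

12.4

Flow: 51 L/min ÷ 60 = 0.85 L/s.
Raw = (PIP − Pplat) / flow = (32.0 − 21.5) / 0.85 = 10.5 / 0.85 = 12.353 cmH2O·s/L.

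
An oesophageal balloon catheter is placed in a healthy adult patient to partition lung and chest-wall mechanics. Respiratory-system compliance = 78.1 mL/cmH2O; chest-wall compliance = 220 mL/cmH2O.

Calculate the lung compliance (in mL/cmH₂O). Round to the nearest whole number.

121

1/CL = 1/Crs − 1/Ccw.
1/CL = 1/78.1 − 1/220 = 0.008259.
CL = 121.08 mL/cmH2O.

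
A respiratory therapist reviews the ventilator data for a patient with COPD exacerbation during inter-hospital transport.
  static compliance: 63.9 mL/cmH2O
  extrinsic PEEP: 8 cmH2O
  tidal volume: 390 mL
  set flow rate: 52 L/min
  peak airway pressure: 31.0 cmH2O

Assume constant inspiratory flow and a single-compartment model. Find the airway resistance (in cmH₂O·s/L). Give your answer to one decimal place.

19.5

Flow: 52 L/min ÷ 60 = 0.8667 L/s.
Equation of motion (constant flow): PIP = Vt/C + R·V̇ + PEEP.
R·V̇ = PIP − Vt/C − PEEP = 31.0 − 390/63.9 − 8 = 31.0 − 6.103 − 8 = 16.897 cmH2O.
R = 16.897 / 0.8667 = 19.496 cmH2O·s/L.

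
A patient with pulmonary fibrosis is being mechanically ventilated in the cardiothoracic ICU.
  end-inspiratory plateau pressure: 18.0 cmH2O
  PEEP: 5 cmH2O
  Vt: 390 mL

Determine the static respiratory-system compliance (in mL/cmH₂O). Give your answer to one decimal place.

30.0

Cstat = Vt / (Pplat − PEEP) = 390 / (18.0 − 5) = 390 / 13.0 = 30.0 mL/cmH2O.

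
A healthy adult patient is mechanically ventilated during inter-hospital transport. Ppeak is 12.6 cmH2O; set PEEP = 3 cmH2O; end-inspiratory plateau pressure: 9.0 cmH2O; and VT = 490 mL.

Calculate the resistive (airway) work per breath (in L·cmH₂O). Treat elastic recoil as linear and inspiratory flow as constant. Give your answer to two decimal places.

With constant inspiratory flow the resistive pressure is constant at PIP − Pplat = 12.6 − 9.0 = 3.6 cmH2O, so resistive work = 3.6 × 0.490 = 1.764 L·cmH2O.

1.76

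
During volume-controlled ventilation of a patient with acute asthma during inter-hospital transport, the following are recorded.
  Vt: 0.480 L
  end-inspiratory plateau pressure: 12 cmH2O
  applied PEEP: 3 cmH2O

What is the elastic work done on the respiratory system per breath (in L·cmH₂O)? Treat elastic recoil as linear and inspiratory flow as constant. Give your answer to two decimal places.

2.16

Elastic work ≈ ½ × (Pplat − PEEP) × Vt = 0.5 × (12 − 3) × 0.480 L = 0.5 × 9.0 × 0.480 = 2.16 L·cmH2O.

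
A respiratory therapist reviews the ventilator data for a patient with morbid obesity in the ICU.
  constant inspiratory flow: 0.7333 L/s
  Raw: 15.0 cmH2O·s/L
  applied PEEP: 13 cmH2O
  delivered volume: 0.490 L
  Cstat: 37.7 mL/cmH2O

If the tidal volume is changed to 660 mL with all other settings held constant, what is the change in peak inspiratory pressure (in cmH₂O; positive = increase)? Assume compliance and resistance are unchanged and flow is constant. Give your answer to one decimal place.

PIP = Vt/C + R·V̇ + PEEP (constant-flow equation of motion).
Only the elastic term changes: ΔPIP = ΔVt / C = (660 − 490) / 37.7 = 4.509 cmH2O.

4.5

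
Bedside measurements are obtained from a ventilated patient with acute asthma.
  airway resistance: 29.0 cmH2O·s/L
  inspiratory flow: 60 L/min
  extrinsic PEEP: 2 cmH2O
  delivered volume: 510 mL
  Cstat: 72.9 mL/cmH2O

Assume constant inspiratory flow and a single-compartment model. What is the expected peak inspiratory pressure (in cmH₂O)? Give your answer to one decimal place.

Flow: 60 L/min ÷ 60 = 1 L/s.
Equation of motion (constant flow): PIP = Vt/C + R·V̇ + PEEP.
PIP = 510/72.9 + 29.0×1 + 2 = 6.996 + 29.0 + 2 = 37.996 cmH2O.

38.0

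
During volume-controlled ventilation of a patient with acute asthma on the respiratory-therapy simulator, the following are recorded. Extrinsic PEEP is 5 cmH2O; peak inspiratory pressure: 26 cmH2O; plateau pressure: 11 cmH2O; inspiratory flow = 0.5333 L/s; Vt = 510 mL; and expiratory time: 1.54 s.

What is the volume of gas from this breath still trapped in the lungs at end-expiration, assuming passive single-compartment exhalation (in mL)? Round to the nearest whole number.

268

R = (PIP − Pplat)/V̇ = (26 − 11) / 0.5333 = 15.0/0.5333 = 28.127 cmH2O·s/L.
C = Vt/(Pplat − PEEP) = 510.0 / (11 − 5) = 510.0/6.0 = 85.0 mL/cmH2O.
τ = R × C = 28.127 × 0.085 L/cmH2O = 2.391 s.
Fraction remaining = e^(−Te/τ) = e^(−1.54/2.391) = 0.5251.
Trapped volume = 510.0 × 0.5251 = 267.8 mL.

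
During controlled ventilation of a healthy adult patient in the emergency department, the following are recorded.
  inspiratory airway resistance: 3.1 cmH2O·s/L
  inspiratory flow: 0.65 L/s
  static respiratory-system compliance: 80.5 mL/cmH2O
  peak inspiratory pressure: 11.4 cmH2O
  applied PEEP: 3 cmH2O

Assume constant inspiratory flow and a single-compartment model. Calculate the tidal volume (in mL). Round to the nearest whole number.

514

Equation of motion (constant flow): PIP = Vt/C + R·V̇ + PEEP.
Vt/C = PIP − R·V̇ − PEEP = 11.4 − 2.015 − 3 = 6.385 cmH2O.
Vt = C × 6.385 = 80.5 × 6.385 = 513.99 mL.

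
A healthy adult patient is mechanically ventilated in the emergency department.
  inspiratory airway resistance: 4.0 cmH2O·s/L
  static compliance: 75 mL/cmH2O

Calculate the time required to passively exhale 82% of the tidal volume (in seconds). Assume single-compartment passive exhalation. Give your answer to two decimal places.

0.51

τ = R × C = 4.0 × 75 mL/cmH2O = 4.0 × 0.075 L/cmH2O = 0.3 s.
Exhaled fraction f = 1 − e^(−t/τ) → t = −τ·ln(1 − f) = −0.3·ln(0.18) = 0.5144 s.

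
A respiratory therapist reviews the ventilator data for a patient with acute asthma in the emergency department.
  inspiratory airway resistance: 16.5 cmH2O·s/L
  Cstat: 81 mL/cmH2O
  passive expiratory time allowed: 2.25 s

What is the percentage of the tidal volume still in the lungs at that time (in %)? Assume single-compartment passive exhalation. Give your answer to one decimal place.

τ = R × C = 16.5 × 81 mL/cmH2O = 16.5 × 0.081 L/cmH2O = 1.337 s.
Passive exhalation: V(t)/V₀ = e^(−t/τ) = e^(−2.25/1.337) = 0.1858.
Fraction remaining = 0.1858 → 18.58%.

18.6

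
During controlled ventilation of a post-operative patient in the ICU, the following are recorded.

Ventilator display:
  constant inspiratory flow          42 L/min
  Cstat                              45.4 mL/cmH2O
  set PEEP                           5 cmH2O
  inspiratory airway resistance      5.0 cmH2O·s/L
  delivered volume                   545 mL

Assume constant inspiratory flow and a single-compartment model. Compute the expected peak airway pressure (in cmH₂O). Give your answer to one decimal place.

20.5

Flow: 42 L/min ÷ 60 = 0.7 L/s.
Equation of motion (constant flow): PIP = Vt/C + R·V̇ + PEEP.
PIP = 545/45.4 + 5.0×0.7 + 5 = 12.004 + 3.5 + 5 = 20.504 cmH2O.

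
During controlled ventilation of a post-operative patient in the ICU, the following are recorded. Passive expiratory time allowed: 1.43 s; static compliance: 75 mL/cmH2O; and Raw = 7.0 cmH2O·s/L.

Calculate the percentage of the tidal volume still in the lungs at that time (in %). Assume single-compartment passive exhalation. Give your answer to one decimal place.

6.6

τ = R × C = 7.0 × 75 mL/cmH2O = 7.0 × 0.075 L/cmH2O = 0.525 s.
Passive exhalation: V(t)/V₀ = e^(−t/τ) = e^(−1.43/0.525) = 0.06562.
Fraction remaining = 0.06562 → 6.562%.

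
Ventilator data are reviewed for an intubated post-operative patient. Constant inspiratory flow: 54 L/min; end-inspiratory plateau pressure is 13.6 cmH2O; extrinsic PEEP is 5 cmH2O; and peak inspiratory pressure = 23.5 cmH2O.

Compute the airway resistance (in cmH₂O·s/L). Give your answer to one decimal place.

11.0

Flow: 54 L/min ÷ 60 = 0.9 L/s.
Raw = (PIP − Pplat) / flow = (23.5 − 13.6) / 0.9 = 9.9 / 0.9 = 11.0 cmH2O·s/L.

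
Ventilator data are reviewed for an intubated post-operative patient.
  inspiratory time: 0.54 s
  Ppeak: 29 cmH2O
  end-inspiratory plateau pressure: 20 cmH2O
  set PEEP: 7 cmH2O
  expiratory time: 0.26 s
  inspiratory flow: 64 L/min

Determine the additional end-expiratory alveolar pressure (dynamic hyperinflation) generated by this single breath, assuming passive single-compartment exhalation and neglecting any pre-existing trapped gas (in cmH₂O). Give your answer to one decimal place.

Flow: 64 L/min ÷ 60 = 1.0667 L/s.
Vt = flow × Ti = 1.0667 L/s × 0.54 s × 1000 mL/L = 576.02 mL.
R = (PIP − Pplat)/V̇ = (29 − 20) / 1.0667 = 9.0/1.0667 = 8.437 cmH2O·s/L.
C = Vt/(Pplat − PEEP) = 576.02 / (20 − 7) = 576.02/13.0 = 44.309 mL/cmH2O.
τ = R × C = 8.437 × 0.04431 L/cmH2O = 0.3738 s.
Fraction remaining = e^(−Te/τ) = e^(−0.26/0.3738) = 0.4988; trapped volume = 576.02 × 0.4988 = 287.32 mL.
Additional alveolar pressure from trapping ≈ V_trapped / C = 287.32 / 44.309 = 6.484 cmH2O.

6.5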